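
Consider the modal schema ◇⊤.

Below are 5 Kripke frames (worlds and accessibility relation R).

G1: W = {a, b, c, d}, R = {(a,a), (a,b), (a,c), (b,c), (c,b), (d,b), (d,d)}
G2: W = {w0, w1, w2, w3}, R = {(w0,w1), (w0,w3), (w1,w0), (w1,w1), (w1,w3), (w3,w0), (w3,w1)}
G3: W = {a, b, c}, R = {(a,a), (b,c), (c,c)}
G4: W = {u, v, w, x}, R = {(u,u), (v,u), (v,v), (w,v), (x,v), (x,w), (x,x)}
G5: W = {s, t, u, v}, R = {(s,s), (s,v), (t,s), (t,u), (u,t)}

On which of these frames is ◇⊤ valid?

G1, G3, G4

The schema corresponds to seriality: ∀x ∃y Rxy.
G1: holds.
G2: fails — world w2 has no successor.
G3: holds.
G4: holds.
G5: fails — world v has no successor.
Valid on: G1, G3, G4.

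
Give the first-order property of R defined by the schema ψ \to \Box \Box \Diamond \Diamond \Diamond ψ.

\forall x \forall z (x R^2 z \to \exists w (x = w \wedge z R^3 w))

This is a Sahlqvist (Geach-type) schema ◇^0□^0ψ → □^2◇^3ψ.
Minimal-valuation argument: fix x; take any y with xR^0y and any z with xR^2z. Set V(ψ) to the set of worlds R-reachable from y in exactly 0 steps. Then □^0ψ holds at y, so the antecedent holds at x; validity forces ◇^3ψ at z, giving a w with zR^3w and yR^0w.
First-order correspondent: \forall x \forall z (x R^2 z \to \exists w (x = w \wedge z R^3 w)).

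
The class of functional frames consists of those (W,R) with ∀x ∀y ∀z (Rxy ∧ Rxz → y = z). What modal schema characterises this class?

◇q → □q

The condition is partial functionality. The CD schema ◇q → □q defines it.
Suppose ◇q→□q is valid. Take Rxy, Rxz and set V(q)={y}. Then ◇q at x, so □q at x, so q at z, i.e. z=y.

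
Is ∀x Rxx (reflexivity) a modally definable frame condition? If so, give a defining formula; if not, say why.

Yes: it is reflexivity, defined by the T schema □r → r.

Definable; □r → r defines it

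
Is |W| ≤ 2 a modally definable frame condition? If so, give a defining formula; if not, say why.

If a class were modally definable it would be closed under disjoint unions (Goldblatt–Thomason).
Any modal formula valid on each of 3 disjoint one-world frames is valid on their disjoint union (validity is preserved under disjoint unions). Each one-world frame has |W|=1≤2, but the union has |W|=3.
So the class is not modally definable.

Not modally definable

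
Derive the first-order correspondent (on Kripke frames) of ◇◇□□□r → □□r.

This is a Sahlqvist (Geach-type) schema ◇^2□^3r → □^2◇^0r.
Minimal-valuation argument: fix x; take any y with xR^2y and any z with xR^2z. Set V(r) to the set of worlds R-reachable from y in exactly 3 steps. Then □^3r holds at y, so the antecedent holds at x; validity forces ◇^0r at z, giving a w with zR^0w and yR^3w.
First-order correspondent: ∀x ∀y ∀z ((xR²y ∧ xR²z) → ∃w (yR³w ∧ z = w)).

∀x ∀y ∀z ((xR²y ∧ xR²z) → ∃w (yR³w ∧ z = w))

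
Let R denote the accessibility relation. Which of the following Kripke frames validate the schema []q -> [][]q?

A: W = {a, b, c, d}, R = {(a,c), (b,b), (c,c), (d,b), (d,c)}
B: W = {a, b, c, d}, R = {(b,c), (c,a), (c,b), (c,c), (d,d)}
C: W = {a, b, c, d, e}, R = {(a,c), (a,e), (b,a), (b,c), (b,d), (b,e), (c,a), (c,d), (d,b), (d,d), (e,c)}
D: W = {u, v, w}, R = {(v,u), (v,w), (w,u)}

A, D

Frame correspondent (Sahlqvist): forall x forall y forall z (Rxy & Ryz -> Rxz) — i.e. transitivity.
A: satisfies the condition.
B: fails — Rbc and Rcb but not Rbb.
C: fails — Rcd and Rdb but not Rcb.
D: satisfies the condition.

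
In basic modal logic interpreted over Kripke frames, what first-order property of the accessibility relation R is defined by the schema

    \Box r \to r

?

Suppose □r→r is valid. At any x set V(r)={w : Rxw}. Then □r holds at x, so r holds at x, i.e. Rxx.
Conversely, on a frame with reflexivity the schema holds at every world under every valuation.
Frame condition: \forall x Rxx.

reflexivity: \forall x Rxx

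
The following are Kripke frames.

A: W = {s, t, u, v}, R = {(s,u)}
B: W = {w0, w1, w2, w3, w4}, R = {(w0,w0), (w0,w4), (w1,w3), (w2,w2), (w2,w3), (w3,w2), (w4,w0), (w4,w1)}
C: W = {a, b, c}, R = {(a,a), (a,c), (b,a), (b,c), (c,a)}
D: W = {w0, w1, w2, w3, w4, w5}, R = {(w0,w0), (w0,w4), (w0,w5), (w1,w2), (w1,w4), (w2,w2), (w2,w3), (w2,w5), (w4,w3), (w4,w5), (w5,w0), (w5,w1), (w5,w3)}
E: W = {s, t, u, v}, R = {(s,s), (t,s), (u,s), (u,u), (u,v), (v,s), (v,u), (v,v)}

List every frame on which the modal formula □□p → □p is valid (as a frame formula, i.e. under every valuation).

C, E

The schema corresponds to density: ∀x ∀y (Rxy → ∃z (Rxz ∧ Rzy)).
A: fails — Rsu but no z with Rsz and Rzu.
B: fails — Rw1w3 but no z with Rw1z and Rzw3.
C: satisfies the condition.
D: fails — Rw4w5 but no z with Rw4z and Rzw5.
E: satisfies the condition.
Valid on: C, E.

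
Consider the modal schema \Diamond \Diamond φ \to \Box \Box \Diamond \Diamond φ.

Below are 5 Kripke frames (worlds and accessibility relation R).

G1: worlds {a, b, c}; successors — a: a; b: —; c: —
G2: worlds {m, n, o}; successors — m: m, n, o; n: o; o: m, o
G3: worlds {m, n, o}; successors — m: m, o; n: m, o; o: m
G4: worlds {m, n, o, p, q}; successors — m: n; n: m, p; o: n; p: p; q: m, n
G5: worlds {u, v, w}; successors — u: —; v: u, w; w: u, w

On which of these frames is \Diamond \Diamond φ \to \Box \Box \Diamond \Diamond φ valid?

Frame correspondent (Sahlqvist): \forall x \forall y \forall z ((x R^2 y \wedge x R^2 z) \to \exists w (y = w \wedge z R^2 w)) — i.e. a generalized confluence (Geach) condition.
G1: ✓.
G2: fails — mR²n, mR²n but no w with n=w and nR²w.
G3: ✓.
G4: fails — mR²m, mR²p but no w with m=w and pR²w.
G5: fails — vR²u, vR²u but no t with u=t and uR²t.
Valid on: G1, G3.

G1, G3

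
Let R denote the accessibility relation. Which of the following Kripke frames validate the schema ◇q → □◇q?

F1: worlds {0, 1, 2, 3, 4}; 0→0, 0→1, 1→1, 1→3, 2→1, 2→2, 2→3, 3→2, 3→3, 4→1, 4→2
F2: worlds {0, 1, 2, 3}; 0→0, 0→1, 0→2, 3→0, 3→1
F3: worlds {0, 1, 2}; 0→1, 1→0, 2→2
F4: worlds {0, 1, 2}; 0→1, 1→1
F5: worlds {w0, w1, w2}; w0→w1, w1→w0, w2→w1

This is the axiom for the Euclidean property; its first-order frame correspondent is ∀x ∀y ∀z (Rxy ∧ Rxz → Ryz).
F1: fails — R01 and R00 but not R10.
F2: fails — R02 and R00 but not R20.
F3: fails — R01 and R01 but not R11.
F4: ✓.
F5: fails — Rw0w1 and Rw0w1 but not Rw1w1.
Valid on: F4.

F4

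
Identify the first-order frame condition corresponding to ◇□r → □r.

This is frame-equivalent to ◇r → □◇r (substitute ¬r for r and contrapose).
Suppose ◇r→□◇r is valid. Take Rxy, Rxz and set V(r)={y}. Then ◇r at x, so □◇r at x, so ◇r at z, so some w with Rzw has r; w=y, i.e. Rzy. By symmetry of the argument, Ryz.

the Euclidean property: ∀x ∀y ∀z (Rxy ∧ Rxz → Ryz)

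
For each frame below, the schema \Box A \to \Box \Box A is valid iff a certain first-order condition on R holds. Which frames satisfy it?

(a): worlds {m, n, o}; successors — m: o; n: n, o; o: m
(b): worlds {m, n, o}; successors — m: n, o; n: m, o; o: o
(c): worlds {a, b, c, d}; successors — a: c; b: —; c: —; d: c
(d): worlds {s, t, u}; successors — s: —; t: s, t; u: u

The schema corresponds to transitivity: \forall x \forall y \forall z (Rxy \wedge Ryz \to Rxz).
(a): fails — Rom and Rmo but not Roo.
(b): fails — Rnm and Rmn but not Rnn.
(c): satisfies the condition.
(d): satisfies the condition.
Valid on: (c), (d).

(c), (d)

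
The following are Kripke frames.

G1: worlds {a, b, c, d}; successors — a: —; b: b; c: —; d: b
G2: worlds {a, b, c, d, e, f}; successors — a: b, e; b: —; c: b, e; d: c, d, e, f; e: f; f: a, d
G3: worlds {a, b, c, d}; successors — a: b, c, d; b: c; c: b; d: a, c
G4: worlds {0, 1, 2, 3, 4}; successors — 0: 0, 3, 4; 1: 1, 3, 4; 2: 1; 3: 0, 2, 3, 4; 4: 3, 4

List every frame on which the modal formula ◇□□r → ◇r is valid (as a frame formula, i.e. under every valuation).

G1, G3, G4

This is the axiom for a generalized confluence (Geach) condition; its first-order frame correspondent is ∀x ∀y (xRy → ∃w (yR²w ∧ xRw)).
G1: satisfies the condition.
G2: fails — aRb but no w with bR²w and aRw.
G3: satisfies the condition.
G4: satisfies the condition.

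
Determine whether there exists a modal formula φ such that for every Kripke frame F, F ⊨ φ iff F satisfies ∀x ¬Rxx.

If a class were modally definable it would be closed under surjective bounded morphisms (Goldblatt–Thomason).
The 4-cycle (worlds s,t,u,v with s→t→u→v→s) is irreflexive, and the map sending every world to a single reflexive point • is a surjective bounded morphism (forth: every edge maps to (•,•); back: every world has a successor). So any modal formula valid on the 4-cycle is also valid on the reflexive point, which is not irreflexive.
So the class is not modally definable.

No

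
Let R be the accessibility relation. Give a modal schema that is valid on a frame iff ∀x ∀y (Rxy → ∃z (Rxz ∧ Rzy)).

This is density; the standard corresponding axiom is C4: □□ψ → □ψ.
Suppose □□ψ→□ψ is valid. Take Rxy and set V(ψ)={w : xR²w}. Then □□ψ at x, so □ψ at x, so ψ at y, i.e. ∃z(Rxz∧Rzy).

□□ψ → □ψ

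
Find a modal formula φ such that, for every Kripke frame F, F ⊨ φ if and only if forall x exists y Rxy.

□p → ◇p

The condition is seriality. The D schema □p → ◇p defines it.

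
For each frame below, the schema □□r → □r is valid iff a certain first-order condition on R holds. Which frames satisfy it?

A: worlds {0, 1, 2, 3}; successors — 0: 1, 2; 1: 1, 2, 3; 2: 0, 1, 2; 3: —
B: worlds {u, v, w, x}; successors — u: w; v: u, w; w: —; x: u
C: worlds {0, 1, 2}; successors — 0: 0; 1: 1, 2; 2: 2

This is the axiom for density; its first-order frame correspondent is ∀x ∀y (Rxy → ∃z (Rxz ∧ Rzy)).
A: holds.
B: fails — Rvu but no z with Rvz and Rzu.
C: holds.

A, C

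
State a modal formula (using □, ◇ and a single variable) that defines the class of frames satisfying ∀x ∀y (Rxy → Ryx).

q → □◇q

This is symmetry; the standard corresponding axiom is B: q → □◇q.
Suppose q→□◇q is valid. Take Rxy and set V(q)={x}. Then q at x, so □◇q at x, so ◇q at y, so some z with Ryz has q; z=x, i.e. Ryx.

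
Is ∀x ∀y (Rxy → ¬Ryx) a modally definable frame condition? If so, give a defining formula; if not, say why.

If a class were modally definable it would be closed under surjective bounded morphisms (Goldblatt–Thomason).
The 5-cycle (worlds w0,w1,w2,w3,w4 with w0→w1→w2→w3→w4→w0) is asymmetric. Mapping every world to a single reflexive point • is a surjective bounded morphism, and the reflexive point is not asymmetric (R•• but asymmetry requires ¬R••).
So the class is not modally definable.

Not definable by any modal formula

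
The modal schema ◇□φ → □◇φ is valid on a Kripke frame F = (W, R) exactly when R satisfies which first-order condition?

This schema is the .2 axiom.
It corresponds to convergence: ∀x ∀y ∀z (Rxy ∧ Rxz → ∃w (Ryw ∧ Rzw)).

Convergence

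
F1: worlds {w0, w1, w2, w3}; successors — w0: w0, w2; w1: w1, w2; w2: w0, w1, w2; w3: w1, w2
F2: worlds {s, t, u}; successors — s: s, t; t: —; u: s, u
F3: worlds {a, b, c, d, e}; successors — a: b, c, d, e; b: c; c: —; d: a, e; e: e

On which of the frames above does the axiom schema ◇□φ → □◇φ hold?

This is the axiom for convergence; its first-order frame correspondent is ∀x ∀y ∀z (Rxy ∧ Rxz → ∃w (Ryw ∧ Rzw)).
F1: satisfies the condition.
F2: fails — Rss and Rst but s and t have no common successor.
F3: fails — Rab and Rae but b and e have no common successor.

F1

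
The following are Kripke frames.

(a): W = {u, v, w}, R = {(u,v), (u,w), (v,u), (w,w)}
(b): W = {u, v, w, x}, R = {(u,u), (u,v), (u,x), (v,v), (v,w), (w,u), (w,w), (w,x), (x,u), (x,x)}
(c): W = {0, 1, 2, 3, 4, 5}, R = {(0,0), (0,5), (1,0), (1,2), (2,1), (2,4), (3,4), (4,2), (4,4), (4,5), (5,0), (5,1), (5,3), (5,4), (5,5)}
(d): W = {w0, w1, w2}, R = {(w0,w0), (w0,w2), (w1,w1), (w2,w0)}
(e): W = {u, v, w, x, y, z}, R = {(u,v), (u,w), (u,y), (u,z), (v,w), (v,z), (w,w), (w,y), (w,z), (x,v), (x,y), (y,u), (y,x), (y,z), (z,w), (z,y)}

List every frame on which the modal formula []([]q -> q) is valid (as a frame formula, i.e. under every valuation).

This is the axiom for shift-reflexivity; its first-order frame correspondent is forall x forall y (Rxy -> Ryy).
(a): fails — Ruv but not Rvv.
(b): condition met.
(c): fails — R12 but not R22.
(d): fails — Rw0w2 but not Rw2w2.
(e): fails — Ruv but not Rvv.
Valid on: (b).

(b)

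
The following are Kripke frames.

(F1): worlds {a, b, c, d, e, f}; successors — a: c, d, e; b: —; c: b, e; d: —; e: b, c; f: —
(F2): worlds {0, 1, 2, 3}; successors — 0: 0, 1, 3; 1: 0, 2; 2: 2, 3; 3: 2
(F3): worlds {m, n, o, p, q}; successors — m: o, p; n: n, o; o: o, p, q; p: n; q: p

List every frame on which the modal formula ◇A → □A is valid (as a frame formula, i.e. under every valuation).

none

Frame correspondent (Sahlqvist): ∀x ∀y ∀z (Rxy ∧ Rxz → y = z) — i.e. partial functionality.
(F1): fails — a sees both c and d.
(F2): fails — 0 sees both 0 and 1.
(F3): fails — m sees both o and p.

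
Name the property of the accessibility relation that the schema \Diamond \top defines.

◇⊤ holds at w iff w has a successor, so frame-validity of ◇⊤ is exactly seriality. Equivalently via □A → ◇A:
Suppose □A→◇A is valid. At any x set V(A)=W. Then □A at x, so ◇A at x, so x has a successor.
The converse is a direct semantic check.
Frame condition: \forall x \exists y Rxy.

seriality: \forall x \exists y Rxy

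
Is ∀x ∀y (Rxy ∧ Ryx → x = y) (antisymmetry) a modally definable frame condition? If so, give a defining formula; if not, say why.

No — not modally definable

If a class were modally definable it would be closed under surjective bounded morphisms (Goldblatt–Thomason).
The 4-cycle (worlds s,t,u,v with s→t→u→v→s) is antisymmetric. Sending even-indexed worlds to • and odd-indexed worlds to ∘ is a surjective bounded morphism onto the two-world frame with •↔∘, which is not antisymmetric.
So no modal formula (or set of formulas) defines exactly the antisymmetric frames.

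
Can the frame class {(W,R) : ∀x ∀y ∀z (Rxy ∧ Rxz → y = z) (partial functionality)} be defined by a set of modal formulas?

The condition is partial functionality. A defining modal formula is ◇q → □q.
Suppose ◇q→□q is valid. Take Rxy, Rxz and set V(q)={y}. Then ◇q at x, so □q at x, so q at z, i.e. z=y.

Definable; ◇q → □q defines it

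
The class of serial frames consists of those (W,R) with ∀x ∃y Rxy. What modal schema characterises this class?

This is seriality; the standard corresponding axiom is D: □p → ◇p.
Suppose □p→◇p is valid. At any x set V(p)=W. Then □p at x, so ◇p at x, so x has a successor.

□p → ◇p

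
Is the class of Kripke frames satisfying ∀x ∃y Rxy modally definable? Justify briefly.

The condition is seriality. A defining modal formula is □p → ◇p.
Suppose □p→◇p is valid. At any x set V(p)=W. Then □p at x, so ◇p at x, so x has a successor.

Definable; □p → ◇p defines it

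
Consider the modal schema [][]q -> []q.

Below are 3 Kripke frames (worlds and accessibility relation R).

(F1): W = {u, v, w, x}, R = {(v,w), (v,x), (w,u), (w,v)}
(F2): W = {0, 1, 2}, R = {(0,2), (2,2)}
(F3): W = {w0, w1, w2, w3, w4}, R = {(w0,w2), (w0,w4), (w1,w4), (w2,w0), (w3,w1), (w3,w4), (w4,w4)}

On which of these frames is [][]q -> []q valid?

(F2)

The schema corresponds to density: forall x forall y (Rxy -> exists z (Rxz & Rzy)).
(F1): fails — Rvx but no z with Rvz and Rzx.
(F2): ✓.
(F3): fails — Rw3w1 but no z with Rw3z and Rzw1.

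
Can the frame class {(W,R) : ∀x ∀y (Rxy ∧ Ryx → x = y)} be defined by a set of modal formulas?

Not modally definable

If a class were modally definable it would be closed under surjective bounded morphisms (Goldblatt–Thomason).
The 8-cycle (worlds a,b,c,d,e,f,g,h with a→b→c→d→e→f→g→h→a) is antisymmetric. Sending even-indexed worlds to s and odd-indexed worlds to t is a surjective bounded morphism onto the two-world frame with s↔t, which is not antisymmetric.
Hence antisymmetry is not modally definable.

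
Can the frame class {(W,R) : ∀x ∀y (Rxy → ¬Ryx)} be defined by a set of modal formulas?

Not definable by any modal formula

If a class were modally definable it would be closed under surjective bounded morphisms (Goldblatt–Thomason).
The 5-cycle (worlds w0,w1,w2,w3,w4 with w0→w1→w2→w3→w4→w0) is asymmetric. Mapping every world to a single reflexive point • is a surjective bounded morphism, and the reflexive point is not asymmetric (R•• but asymmetry requires ¬R••).
So no modal formula (or set of formulas) defines exactly the asymmetric frames.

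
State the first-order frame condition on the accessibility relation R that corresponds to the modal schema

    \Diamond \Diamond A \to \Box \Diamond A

This is a Sahlqvist (Geach-type) schema ◇^2□^0A → □^1◇^1A.
Minimal-valuation argument: fix x; take any y with xR^2y and any z with xR^1z. Set V(A) to the set of worlds R-reachable from y in exactly 0 steps. Then □^0A holds at y, so the antecedent holds at x; validity forces ◇^1A at z, giving a w with zR^1w and yR^0w.
First-order correspondent: \forall x \forall y \forall z ((x R^2 y \wedge xRz) \to \exists w (y = w \wedge zRw)).

\forall x \forall y \forall z ((x R^2 y \wedge xRz) \to \exists w (y = w \wedge zRw))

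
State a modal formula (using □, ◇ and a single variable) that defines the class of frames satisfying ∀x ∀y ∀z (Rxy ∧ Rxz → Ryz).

◇p → □◇p

This is the Euclidean property; the standard corresponding axiom is 5: ◇p → □◇p.
Suppose ◇p→□◇p is valid. Take Rxy, Rxz and set V(p)={y}. Then ◇p at x, so □◇p at x, so ◇p at z, so some w with Rzw has p; w=y, i.e. Rzy. By symmetry of the argument, Ryz.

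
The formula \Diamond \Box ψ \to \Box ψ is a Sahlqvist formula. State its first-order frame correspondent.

Replacing ψ by ¬ψ and contraposing gives the equivalent schema ◇ψ → □◇ψ.
Suppose ◇ψ→□◇ψ is valid. Take Rxy, Rxz and set V(ψ)={y}. Then ◇ψ at x, so □◇ψ at x, so ◇ψ at z, so some w with Rzw has ψ; w=y, i.e. Rzy. By symmetry of the argument, Ryz.
Conversely, on a frame with the Euclidean property the schema holds at every world under every valuation.
Frame condition: \forall x \forall y \forall z (Rxy \wedge Rxz \to Ryz).

the Euclidean property: \forall x \forall y \forall z (Rxy \wedge Rxz \to Ryz)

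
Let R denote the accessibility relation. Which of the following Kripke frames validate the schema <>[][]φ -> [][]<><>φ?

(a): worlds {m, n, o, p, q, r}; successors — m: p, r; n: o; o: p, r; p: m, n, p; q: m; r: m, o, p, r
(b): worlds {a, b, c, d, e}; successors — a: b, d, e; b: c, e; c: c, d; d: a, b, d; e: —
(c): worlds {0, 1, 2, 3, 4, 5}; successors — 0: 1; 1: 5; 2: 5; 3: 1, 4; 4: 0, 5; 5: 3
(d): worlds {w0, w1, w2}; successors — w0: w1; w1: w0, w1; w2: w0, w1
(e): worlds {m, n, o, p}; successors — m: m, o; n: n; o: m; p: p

(a), (d), (e)

Frame correspondent (Sahlqvist): forall x forall y forall z ((xRy & x R^2 z) -> exists w (y R^2 w & z R^2 w)) — i.e. a generalized confluence (Geach) condition.
(a): satisfies the condition.
(b): fails — aRb, aR²e but no w with bR²w and eR²w.
(c): fails — 0R1, 0R²5 but no w with 1R²w and 5R²w.
(d): satisfies the condition.
(e): satisfies the condition.
Valid on: (a), (d), (e).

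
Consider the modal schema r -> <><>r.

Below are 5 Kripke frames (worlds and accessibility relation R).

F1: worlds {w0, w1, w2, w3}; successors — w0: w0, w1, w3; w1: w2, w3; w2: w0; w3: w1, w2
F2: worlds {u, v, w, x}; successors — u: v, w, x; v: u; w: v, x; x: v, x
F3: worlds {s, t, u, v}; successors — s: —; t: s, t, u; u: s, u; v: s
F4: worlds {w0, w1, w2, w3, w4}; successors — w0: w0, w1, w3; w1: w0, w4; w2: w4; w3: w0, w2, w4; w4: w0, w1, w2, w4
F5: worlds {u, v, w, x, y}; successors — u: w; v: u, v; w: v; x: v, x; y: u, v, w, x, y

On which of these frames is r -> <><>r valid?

This is the axiom for a generalized confluence (Geach) condition; its first-order frame correspondent is forall x exists w (x = w & x R^2 w).
F1: fails — at w2 but no w with w2=w and w2R²w.
F2: fails — at w but no t with w=t and wR²t.
F3: fails — at s but no w with s=w and sR²w.
F4: condition met.
F5: fails — at u but no t with u=t and uR²t.
Valid on: F4.

F4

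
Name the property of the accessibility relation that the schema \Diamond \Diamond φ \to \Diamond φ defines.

transitivity: \forall x \forall y \forall z (Rxy \wedge Ryz \to Rxz)

Equivalently (dual form): □φ → □□φ.
Suppose □φ→□□φ is valid. Take Rxy, Ryz and set V(φ)={w : Rxw}. Then □φ at x, so □□φ at x, so □φ at y, so φ at z, i.e. Rxz.
Conversely, on a frame with transitivity the schema holds at every world under every valuation.
Frame condition: \forall x \forall y \forall z (Rxy \wedge Ryz \to Rxz).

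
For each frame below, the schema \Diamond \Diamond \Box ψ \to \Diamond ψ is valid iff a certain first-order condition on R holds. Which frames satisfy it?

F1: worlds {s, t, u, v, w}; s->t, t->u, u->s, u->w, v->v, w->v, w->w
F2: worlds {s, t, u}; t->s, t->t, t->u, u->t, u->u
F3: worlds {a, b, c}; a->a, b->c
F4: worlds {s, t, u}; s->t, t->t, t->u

F3

The schema corresponds to a generalized confluence (Geach) condition: \forall x \forall y (x R^2 y \to \exists w (yRw \wedge xRw)).
F1: fails — sR²u but no w* with uRw* and sRw*.
F2: fails — tR²s but no w with sRw and tRw.
F3: ✓.
F4: fails — sR²u but no w with uRw and sRw.
Valid on: F3.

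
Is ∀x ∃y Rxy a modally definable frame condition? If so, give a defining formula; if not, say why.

Yes: it is seriality, defined by the D schema □q → ◇q.

Yes, by □q → ◇q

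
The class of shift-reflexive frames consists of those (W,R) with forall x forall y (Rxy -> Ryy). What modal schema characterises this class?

□(□p → p)

A defining formula is □(□p → p) (the T□ axiom).
Suppose □(□p→p) is valid. Take Rxy and set V(p)={w : Ryw}. Then at y, □p holds; since □(□p→p) at x, □p→p at y, so p at y, i.e. Ryy.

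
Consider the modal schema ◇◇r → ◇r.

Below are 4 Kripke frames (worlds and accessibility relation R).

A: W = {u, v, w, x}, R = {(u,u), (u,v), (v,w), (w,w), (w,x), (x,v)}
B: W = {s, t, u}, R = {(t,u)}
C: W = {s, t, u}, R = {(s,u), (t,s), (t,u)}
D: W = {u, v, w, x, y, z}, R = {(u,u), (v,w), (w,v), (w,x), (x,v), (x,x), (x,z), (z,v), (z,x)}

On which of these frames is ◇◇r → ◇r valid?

B, C

This is the axiom for transitivity; its first-order frame correspondent is ∀x ∀y ∀z (Rxy ∧ Ryz → Rxz).
A: fails — Ruv and Rvw but not Ruw.
B: ✓.
C: ✓.
D: fails — Rwx and Rxz but not Rwz.
Valid on: B, C.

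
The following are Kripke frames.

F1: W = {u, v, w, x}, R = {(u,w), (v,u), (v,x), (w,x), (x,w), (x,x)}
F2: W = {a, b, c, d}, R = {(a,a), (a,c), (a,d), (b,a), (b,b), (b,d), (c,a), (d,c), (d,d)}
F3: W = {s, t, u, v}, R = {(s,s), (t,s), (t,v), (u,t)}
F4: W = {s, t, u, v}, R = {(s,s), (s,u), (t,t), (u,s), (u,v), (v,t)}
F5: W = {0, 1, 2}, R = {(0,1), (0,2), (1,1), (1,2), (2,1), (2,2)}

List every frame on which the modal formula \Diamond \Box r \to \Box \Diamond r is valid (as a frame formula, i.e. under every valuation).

F1, F5

The schema corresponds to convergence: \forall x \forall y \forall z (Rxy \wedge Rxz \to \exists w (Ryw \wedge Rzw)).
F1: ✓.
F2: fails — Rac and Rad but c and d have no common successor.
F3: fails — Rts and Rtv but s and v have no common successor.
F4: fails — Ruv and Rus but v and s have no common successor.
F5: ✓.
Valid on: F1, F5.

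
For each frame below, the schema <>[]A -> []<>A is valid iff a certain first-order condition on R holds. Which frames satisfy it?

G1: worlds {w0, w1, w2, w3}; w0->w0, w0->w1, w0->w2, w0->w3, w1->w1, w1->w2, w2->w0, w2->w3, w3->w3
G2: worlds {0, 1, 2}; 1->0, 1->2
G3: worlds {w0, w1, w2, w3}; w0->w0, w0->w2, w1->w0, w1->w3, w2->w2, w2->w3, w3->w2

The schema corresponds to convergence: forall x forall y forall z (Rxy & Rxz -> exists w (Ryw & Rzw)).
G1: fails — Rw0w1 and Rw0w2 but w1 and w2 have no common successor.
G2: fails — R12 and R12 but 2 and 2 have no common successor.
G3: condition met.
Valid on: G3.

G3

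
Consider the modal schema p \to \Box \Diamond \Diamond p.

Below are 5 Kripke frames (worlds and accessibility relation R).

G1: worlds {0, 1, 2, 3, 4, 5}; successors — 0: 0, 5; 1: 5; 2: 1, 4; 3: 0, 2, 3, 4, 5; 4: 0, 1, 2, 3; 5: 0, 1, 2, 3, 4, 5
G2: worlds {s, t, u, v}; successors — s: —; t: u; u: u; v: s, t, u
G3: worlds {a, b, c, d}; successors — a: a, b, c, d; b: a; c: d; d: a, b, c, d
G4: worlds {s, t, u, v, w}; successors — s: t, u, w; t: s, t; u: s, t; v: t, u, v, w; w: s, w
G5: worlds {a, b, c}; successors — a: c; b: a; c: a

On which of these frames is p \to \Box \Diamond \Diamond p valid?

G3

Frame correspondent (Sahlqvist): \forall x \forall z (xRz \to \exists w (x = w \wedge z R^2 w)) — i.e. a generalized confluence (Geach) condition.
G1: fails — 4R2 but no w with 4=w and 2R²w.
G2: fails — tRu but no w with t=w and uR²w.
G3: condition met.
G4: fails — uRs but no w* with u=w* and sR²w*.
G5: fails — aRc but no w with a=w and cR²w.
Valid on: G3.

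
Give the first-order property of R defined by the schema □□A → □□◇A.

This is a Sahlqvist (Geach-type) schema ◇^0□^2A → □^2◇^1A.
Minimal-valuation argument: fix x; take any y with xR^0y and any z with xR^2z. Set V(A) to the set of worlds R-reachable from y in exactly 2 steps. Then □^2A holds at y, so the antecedent holds at x; validity forces ◇^1A at z, giving a w with zR^1w and yR^2w.
First-order correspondent: ∀x ∀z (xR²z → ∃w (xR²w ∧ zRw)).

∀x ∀z (xR²z → ∃w (xR²w ∧ zRw))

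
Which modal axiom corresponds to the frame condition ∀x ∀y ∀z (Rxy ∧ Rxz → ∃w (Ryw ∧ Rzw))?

◇□q → □◇q

The condition is convergence. The .2 schema ◇□q → □◇q defines it.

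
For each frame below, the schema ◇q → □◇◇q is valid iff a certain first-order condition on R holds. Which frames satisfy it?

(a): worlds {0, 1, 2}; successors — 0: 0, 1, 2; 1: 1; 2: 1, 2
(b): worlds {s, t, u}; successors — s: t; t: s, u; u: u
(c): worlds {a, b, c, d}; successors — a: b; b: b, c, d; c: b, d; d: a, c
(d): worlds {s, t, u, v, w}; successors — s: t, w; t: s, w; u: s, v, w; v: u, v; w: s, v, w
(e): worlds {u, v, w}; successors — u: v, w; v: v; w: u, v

(d)

The schema corresponds to a generalized confluence (Geach) condition: ∀x ∀y ∀z ((xRy ∧ xRz) → ∃w (y = w ∧ zR²w)).
(a): fails — 0R0, 0R1 but no w with 0=w and 1R²w.
(b): fails — tRs, tRu but no w with s=w and uR²w.
(c): fails — bRc, bRd but no w with c=w and dR²w.
(d): satisfies the condition.
(e): fails — uRw, uRv but no t with w=t and vR²t.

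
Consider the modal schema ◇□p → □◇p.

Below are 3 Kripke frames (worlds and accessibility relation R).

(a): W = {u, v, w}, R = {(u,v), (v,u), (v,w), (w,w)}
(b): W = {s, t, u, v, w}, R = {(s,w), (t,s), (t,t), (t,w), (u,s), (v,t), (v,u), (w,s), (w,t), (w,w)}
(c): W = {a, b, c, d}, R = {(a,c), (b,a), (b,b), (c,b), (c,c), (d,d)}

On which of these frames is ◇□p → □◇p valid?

(b)

This is the axiom for convergence; its first-order frame correspondent is ∀x ∀y ∀z (Rxy ∧ Rxz → ∃w (Ryw ∧ Rzw)).
(a): fails — Rvu and Rvw but u and w have no common successor.
(b): ✓.
(c): fails — Rbb and Rba but b and a have no common successor.
Valid on: (b).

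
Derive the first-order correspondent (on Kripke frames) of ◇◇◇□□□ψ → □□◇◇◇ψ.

∀x ∀y ∀z ((xR³y ∧ xR²z) → ∃w (yR³w ∧ zR³w))

This is a Sahlqvist (Geach-type) schema ◇^3□^3ψ → □^2◇^3ψ.
Minimal-valuation argument: fix x; take any y with xR^3y and any z with xR^2z. Set V(ψ) to the set of worlds R-reachable from y in exactly 3 steps. Then □^3ψ holds at y, so the antecedent holds at x; validity forces ◇^3ψ at z, giving a w with zR^3w and yR^3w.
First-order correspondent: ∀x ∀y ∀z ((xR³y ∧ xR²z) → ∃w (yR³w ∧ zR³w)).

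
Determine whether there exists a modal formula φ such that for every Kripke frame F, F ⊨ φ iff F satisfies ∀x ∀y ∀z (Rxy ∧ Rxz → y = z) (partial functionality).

Yes, by ◇q → □q

Yes: it is partial functionality, defined by the CD schema ◇q → □q.
Suppose ◇q→□q is valid. Take Rxy, Rxz and set V(q)={y}. Then ◇q at x, so □q at x, so q at z, i.e. z=y.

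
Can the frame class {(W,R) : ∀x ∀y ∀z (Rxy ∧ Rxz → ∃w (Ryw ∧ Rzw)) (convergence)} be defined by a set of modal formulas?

Yes, by ◇□p → □◇p

The condition is convergence. A defining modal formula is ◇□p → □◇p.
Suppose ◇□p→□◇p is valid. Take Rxy, Rxz and set V(p)={w : Ryw}. Then □p at y so ◇□p at x, so □◇p at x, so ◇p at z, giving w with Rzw and Ryw.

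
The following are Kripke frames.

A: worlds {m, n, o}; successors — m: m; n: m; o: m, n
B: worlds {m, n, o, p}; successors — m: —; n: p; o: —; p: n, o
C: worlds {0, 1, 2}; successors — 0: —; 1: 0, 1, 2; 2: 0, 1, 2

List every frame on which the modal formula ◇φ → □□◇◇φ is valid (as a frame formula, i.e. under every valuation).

Frame correspondent (Sahlqvist): ∀x ∀y ∀z ((xRy ∧ xR²z) → ∃w (y = w ∧ zR²w)) — i.e. a generalized confluence (Geach) condition.
A: fails — oRn, oR²m but no w with n=w and mR²w.
B: fails — nRp, nR²n but no w with p=w and nR²w.
C: fails — 1R0, 1R²0 but no w with 0=w and 0R²w.

none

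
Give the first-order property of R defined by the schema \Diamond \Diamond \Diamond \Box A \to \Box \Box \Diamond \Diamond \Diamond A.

This is a Sahlqvist (Geach-type) schema ◇^3□^1A → □^2◇^3A.
Minimal-valuation argument: fix x; take any y with xR^3y and any z with xR^2z. Set V(A) to the set of worlds R-reachable from y in exactly 1 step. Then □^1A holds at y, so the antecedent holds at x; validity forces ◇^3A at z, giving a w with zR^3w and yR^1w.
First-order correspondent: \forall x \forall y \forall z ((x R^3 y \wedge x R^2 z) \to \exists w (yRw \wedge z R^3 w)).

\forall x \forall y \forall z ((x R^3 y \wedge x R^2 z) \to \exists w (yRw \wedge z R^3 w))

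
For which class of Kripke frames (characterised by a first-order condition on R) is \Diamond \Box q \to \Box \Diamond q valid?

Suppose ◇□q→□◇q is valid. Take Rxy, Rxz and set V(q)={w : Ryw}. Then □q at y so ◇□q at x, so □◇q at x, so ◇q at z, giving w with Rzw and Ryw.

Convergence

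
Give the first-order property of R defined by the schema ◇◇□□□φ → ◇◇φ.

This is a Sahlqvist (Geach-type) schema ◇^2□^3φ → □^0◇^2φ.
First-order correspondent: ∀x ∀y (xR²y → ∃w (yR³w ∧ xR²w)).

∀x ∀y (xR²y → ∃w (yR³w ∧ xR²w))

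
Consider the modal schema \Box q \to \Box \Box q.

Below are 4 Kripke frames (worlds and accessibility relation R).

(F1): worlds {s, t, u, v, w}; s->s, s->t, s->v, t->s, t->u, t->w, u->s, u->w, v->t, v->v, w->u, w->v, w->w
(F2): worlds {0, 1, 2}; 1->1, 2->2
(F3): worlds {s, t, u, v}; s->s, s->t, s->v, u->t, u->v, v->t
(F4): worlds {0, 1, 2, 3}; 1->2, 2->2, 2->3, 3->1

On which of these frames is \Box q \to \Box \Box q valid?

Frame correspondent (Sahlqvist): \forall x \forall y \forall z (Rxy \wedge Ryz \to Rxz) — i.e. transitivity.
(F1): fails — Ruw and Rwu but not Ruu.
(F2): holds.
(F3): holds.
(F4): fails — R12 and R23 but not R13.

(F2), (F3)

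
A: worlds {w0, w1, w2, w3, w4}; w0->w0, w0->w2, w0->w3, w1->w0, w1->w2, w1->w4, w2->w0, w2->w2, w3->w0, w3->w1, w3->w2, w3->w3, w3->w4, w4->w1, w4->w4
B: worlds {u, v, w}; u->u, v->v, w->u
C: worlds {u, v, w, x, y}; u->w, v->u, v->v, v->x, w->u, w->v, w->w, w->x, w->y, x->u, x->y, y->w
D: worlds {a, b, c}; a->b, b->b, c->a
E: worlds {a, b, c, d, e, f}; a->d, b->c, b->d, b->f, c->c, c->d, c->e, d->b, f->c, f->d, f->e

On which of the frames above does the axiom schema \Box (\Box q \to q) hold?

B

The schema corresponds to shift-reflexivity: \forall x \forall y (Rxy \to Ryy).
A: fails — Rw3w1 but not Rw1w1.
B: holds.
C: fails — Rwu but not Ruu.
D: fails — Rca but not Raa.
E: fails — Rcd but not Rdd.
Valid on: B.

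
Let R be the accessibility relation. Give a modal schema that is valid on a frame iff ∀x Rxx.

A defining formula is □r → r (the T axiom).
Suppose □r→r is valid. At any x set V(r)={w : Rxw}. Then □r holds at x, so r holds at x, i.e. Rxx.

□r → r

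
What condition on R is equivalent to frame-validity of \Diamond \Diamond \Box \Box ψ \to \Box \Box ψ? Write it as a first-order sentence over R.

\forall x \forall y \forall z ((x R^2 y \wedge x R^2 z) \to \exists w (y R^2 w \wedge z = w))

This is a Sahlqvist (Geach-type) schema ◇^2□^2ψ → □^2◇^0ψ.
First-order correspondent: \forall x \forall y \forall z ((x R^2 y \wedge x R^2 z) \to \exists w (y R^2 w \wedge z = w)).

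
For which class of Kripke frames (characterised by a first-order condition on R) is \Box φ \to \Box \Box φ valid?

Suppose □φ→□□φ is valid. Take Rxy, Ryz and set V(φ)={w : Rxw}. Then □φ at x, so □□φ at x, so □φ at y, so φ at z, i.e. Rxz.
Conversely, any frame satisfying \forall x \forall y \forall z (Rxy \wedge Ryz \to Rxz) validates the schema.
So the correspondent is transitivity.

transitivity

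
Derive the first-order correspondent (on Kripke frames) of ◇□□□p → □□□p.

This is a Sahlqvist (Geach-type) schema ◇^1□^3p → □^3◇^0p.
Minimal-valuation argument: fix x; take any y with xR^1y and any z with xR^3z. Set V(p) to the set of worlds R-reachable from y in exactly 3 steps. Then □^3p holds at y, so the antecedent holds at x; validity forces ◇^0p at z, giving a w with zR^0w and yR^3w.
First-order correspondent: ∀x ∀y ∀z ((xRy ∧ xR³z) → ∃w (yR³w ∧ z = w)).

∀x ∀y ∀z ((xRy ∧ xR³z) → ∃w (yR³w ∧ z = w))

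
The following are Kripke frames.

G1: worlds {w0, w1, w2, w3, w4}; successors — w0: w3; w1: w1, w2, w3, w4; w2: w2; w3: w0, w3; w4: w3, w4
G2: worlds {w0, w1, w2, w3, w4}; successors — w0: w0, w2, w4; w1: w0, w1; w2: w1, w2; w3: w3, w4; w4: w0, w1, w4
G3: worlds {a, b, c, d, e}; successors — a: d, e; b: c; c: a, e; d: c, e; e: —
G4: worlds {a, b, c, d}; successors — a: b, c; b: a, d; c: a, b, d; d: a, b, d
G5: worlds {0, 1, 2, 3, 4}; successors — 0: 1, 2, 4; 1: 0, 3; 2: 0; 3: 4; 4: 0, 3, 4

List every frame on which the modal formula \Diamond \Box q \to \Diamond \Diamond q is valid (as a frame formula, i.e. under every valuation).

G1, G2, G4, G5

Frame correspondent (Sahlqvist): \forall x \forall y (xRy \to \exists w (yRw \wedge x R^2 w)) — i.e. a generalized confluence (Geach) condition.
G1: holds.
G2: holds.
G3: fails — aRe but no w with eRw and aR²w.
G4: holds.
G5: holds.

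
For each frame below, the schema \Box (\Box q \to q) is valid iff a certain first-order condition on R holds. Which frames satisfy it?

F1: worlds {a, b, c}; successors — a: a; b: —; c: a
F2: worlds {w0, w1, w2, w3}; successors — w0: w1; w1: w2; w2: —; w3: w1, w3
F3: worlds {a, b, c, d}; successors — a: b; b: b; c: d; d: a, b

F1

The schema corresponds to shift-reflexivity: \forall x \forall y (Rxy \to Ryy).
F1: holds.
F2: fails — Rw1w2 but not Rw2w2.
F3: fails — Rcd but not Rdd.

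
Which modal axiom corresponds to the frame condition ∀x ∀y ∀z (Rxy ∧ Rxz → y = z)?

This is partial functionality; the standard corresponding axiom is CD: ◇s → □s.
Suppose ◇s→□s is valid. Take Rxy, Rxz and set V(s)={y}. Then ◇s at x, so □s at x, so s at z, i.e. z=y.

◇s → □s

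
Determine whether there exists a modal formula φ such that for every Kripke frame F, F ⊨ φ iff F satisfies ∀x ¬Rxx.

Modal frame validity is preserved under surjective bounded morphisms.
The 2-cycle (worlds w0,w1 with w0→w1→w0) is irreflexive, and the map sending every world to a single reflexive point • is a surjective bounded morphism (forth: every edge maps to (•,•); back: every world has a successor). So any modal formula valid on the 2-cycle is also valid on the reflexive point, which is not irreflexive.
So the class is not modally definable.

No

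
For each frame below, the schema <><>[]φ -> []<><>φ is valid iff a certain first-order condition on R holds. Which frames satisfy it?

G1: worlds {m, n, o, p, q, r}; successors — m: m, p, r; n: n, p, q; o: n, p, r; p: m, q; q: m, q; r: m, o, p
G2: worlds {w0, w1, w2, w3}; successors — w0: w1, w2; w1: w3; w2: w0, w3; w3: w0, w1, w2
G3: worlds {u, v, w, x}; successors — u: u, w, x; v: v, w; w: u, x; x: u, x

G1, G3

This is the axiom for a generalized confluence (Geach) condition; its first-order frame correspondent is forall x forall y forall z ((x R^2 y & xRz) -> exists w (yRw & z R^2 w)).
G1: ✓.
G2: fails — w2R²w0, w2Rw0 but no w with w0Rw and w0R²w.
G3: ✓.
Valid on: G1, G3.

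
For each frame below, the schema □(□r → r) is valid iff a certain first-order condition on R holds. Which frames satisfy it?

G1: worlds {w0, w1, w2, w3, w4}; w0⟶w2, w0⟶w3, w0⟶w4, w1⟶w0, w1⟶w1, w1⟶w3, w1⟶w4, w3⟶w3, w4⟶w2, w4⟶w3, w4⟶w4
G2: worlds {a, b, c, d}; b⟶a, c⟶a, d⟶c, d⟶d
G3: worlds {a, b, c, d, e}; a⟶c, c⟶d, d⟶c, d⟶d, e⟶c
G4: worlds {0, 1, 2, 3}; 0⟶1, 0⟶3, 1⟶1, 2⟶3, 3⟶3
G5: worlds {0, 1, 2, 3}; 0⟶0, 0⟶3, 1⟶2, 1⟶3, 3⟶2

The schema corresponds to shift-reflexivity: ∀x ∀y (Rxy → Ryy).
G1: fails — Rw1w0 but not Rw0w0.
G2: fails — Rca but not Raa.
G3: fails — Rdc but not Rcc.
G4: holds.
G5: fails — R32 but not R22.
Valid on: G4.

G4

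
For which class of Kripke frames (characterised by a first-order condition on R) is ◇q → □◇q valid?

the Euclidean property

Suppose ◇q→□◇q is valid. Take Rxy, Rxz and set V(q)={y}. Then ◇q at x, so □◇q at x, so ◇q at z, so some w with Rzw has q; w=y, i.e. Rzy. By symmetry of the argument, Ryz.
The converse is a direct semantic check.
So the correspondent is the Euclidean property.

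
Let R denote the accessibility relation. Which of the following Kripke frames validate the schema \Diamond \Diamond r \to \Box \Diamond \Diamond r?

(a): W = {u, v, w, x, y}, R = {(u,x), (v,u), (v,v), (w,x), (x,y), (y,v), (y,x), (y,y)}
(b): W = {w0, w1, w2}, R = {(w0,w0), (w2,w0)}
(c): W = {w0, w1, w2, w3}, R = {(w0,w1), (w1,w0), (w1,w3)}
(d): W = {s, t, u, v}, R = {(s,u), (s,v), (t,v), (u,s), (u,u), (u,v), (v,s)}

The schema corresponds to a generalized confluence (Geach) condition: \forall x \forall y \forall z ((x R^2 y \wedge xRz) \to \exists w (y = w \wedge z R^2 w)).
(a): fails — vR²u, vRu but no t with u=t and uR²t.
(b): ✓.
(c): fails — w0R²w0, w0Rw1 but no w with w0=w and w1R²w.
(d): fails — sR²s, sRv but no w with s=w and vR²w.
Valid on: (b).

(b)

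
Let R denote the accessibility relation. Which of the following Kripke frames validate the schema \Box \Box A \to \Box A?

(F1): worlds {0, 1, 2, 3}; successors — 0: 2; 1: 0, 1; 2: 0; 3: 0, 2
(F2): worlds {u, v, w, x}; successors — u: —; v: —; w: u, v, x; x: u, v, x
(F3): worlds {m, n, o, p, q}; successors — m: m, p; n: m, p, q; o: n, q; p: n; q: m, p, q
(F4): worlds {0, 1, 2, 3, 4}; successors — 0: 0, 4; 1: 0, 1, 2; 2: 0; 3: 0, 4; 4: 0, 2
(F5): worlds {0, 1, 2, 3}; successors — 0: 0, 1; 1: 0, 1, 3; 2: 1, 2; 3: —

(F2), (F5)

Frame correspondent (Sahlqvist): \forall x \forall y (Rxy \to \exists z (Rxz \wedge Rzy)) — i.e. density.
(F1): fails — R02 but no z with R0z and Rz2.
(F2): ✓.
(F3): fails — Ron but no z with Roz and Rzn.
(F4): fails — R42 but no z with R4z and Rz2.
(F5): ✓.
Valid on: (F2), (F5).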